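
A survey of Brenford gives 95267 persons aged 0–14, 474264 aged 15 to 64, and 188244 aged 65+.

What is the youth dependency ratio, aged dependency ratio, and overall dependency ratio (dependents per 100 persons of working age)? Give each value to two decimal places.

Youth dependency ratio: 20.09
Old-age dependency ratio: 39.69
Total dependency ratio: 59.78

Youth dependency ratio = 95267 / 474264 × 100 = 20.09
Old-age dependency ratio = 188244 / 474264 × 100 = 39.69
Total dependency ratio = (95267 + 188244) / 474264 × 100 = 283511 / 474264 × 100 = 59.78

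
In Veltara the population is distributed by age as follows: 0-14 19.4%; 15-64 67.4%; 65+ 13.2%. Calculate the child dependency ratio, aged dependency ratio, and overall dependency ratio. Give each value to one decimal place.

Youth dependency ratio: 28.8
Old-age dependency ratio: 19.6
Total dependency ratio: 48.4

Youth dependency ratio = 19.4 / 67.4 × 100 = 28.8
Old-age dependency ratio = 13.2 / 67.4 × 100 = 19.6
Total dependency ratio = (19.4 + 13.2) / 67.4 × 100 = 32.6 / 67.4 × 100 = 48.4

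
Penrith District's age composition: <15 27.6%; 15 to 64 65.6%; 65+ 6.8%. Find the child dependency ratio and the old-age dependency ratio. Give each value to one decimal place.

Youth dependency ratio: 42.1
Old-age dependency ratio: 10.4

Youth dependency ratio = 27.6 / 65.6 × 100 = 42.1
Old-age dependency ratio = 6.8 / 65.6 × 100 = 10.4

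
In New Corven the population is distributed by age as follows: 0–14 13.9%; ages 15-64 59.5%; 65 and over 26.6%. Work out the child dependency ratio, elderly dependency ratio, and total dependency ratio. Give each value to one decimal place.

Youth dependency ratio: 23.4
Old-age dependency ratio: 44.7
Total dependency ratio: 68.1

Youth dependency ratio = 13.9 / 59.5 × 100 = 23.4
Old-age dependency ratio = 26.6 / 59.5 × 100 = 44.7
Total dependency ratio = (13.9 + 26.6) / 59.5 × 100 = 40.5 / 59.5 × 100 = 68.1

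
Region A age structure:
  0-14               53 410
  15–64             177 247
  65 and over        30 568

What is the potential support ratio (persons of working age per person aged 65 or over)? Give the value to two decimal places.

Potential support ratio: 5.80

Potential support ratio = 177 247 / 30 568 = 5.80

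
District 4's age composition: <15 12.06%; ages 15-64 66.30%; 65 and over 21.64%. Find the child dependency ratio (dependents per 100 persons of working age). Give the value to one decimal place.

Youth dependency ratio: 18.2

Youth dependency ratio = 12.06 / 66.30 × 100 = 18.2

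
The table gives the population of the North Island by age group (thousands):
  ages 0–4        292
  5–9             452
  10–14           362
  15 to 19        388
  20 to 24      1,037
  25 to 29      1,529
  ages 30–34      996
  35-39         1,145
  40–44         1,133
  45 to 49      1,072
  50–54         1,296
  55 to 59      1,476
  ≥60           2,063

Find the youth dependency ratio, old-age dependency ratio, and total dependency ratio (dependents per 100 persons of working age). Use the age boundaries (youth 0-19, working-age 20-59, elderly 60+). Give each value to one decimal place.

Youth dependency ratio: 15.4
Old-age dependency ratio: 21.3
Total dependency ratio: 36.7

0–19: 292 + 452 + 362 + 388 = 1,494
20–59: 1,037 + 1,529 + 996 + 1,145 + 1,133 + 1,072 + 1,296 + 1,476 = 9,684
60+: 2,063
Youth dependency ratio = 1,494 / 9,684 × 100 = 15.4
Old-age dependency ratio = 2,063 / 9,684 × 100 = 21.3
Total dependency ratio = (1,494 + 2,063) / 9,684 × 100 = 3,557 / 9,684 × 100 = 36.7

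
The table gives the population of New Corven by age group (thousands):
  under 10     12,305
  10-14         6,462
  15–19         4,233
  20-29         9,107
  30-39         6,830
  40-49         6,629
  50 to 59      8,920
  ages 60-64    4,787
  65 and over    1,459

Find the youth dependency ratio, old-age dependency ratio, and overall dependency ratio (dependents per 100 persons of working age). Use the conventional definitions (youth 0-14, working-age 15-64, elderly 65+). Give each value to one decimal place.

Youth dependency ratio: 46.3
Old-age dependency ratio: 3.6
Total dependency ratio: 49.9

0–14: 12,305 + 6,462 = 18,767
15–64: 4,233 + 9,107 + 6,830 + 6,629 + 8,920 + 4,787 = 40,506
65+: 1,459
Youth dependency ratio = 18,767 / 40,506 × 100 = 46.3
Old-age dependency ratio = 1,459 / 40,506 × 100 = 3.6
Total dependency ratio = (18,767 + 1,459) / 40,506 × 100 = 20,226 / 40,506 × 100 = 49.9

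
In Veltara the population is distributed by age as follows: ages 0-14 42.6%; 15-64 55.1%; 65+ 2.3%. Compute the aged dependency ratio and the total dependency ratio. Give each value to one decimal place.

Old-age dependency ratio: 4.2
Total dependency ratio: 81.5

Old-age dependency ratio = 2.3 / 55.1 × 100 = 4.2
Total dependency ratio = (42.6 + 2.3) / 55.1 × 100 = 44.9 / 55.1 × 100 = 81.5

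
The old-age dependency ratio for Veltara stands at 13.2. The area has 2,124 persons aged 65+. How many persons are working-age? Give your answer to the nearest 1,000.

Old-age dependency ratio = elderly / working-age × 100
13.2 = 2,124 / W × 100
⇒ 16,000

Working-age: 16,000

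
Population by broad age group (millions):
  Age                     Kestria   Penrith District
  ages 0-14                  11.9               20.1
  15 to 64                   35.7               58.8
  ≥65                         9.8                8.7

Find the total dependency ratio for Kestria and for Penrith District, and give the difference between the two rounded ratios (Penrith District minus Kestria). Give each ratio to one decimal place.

Kestria: (11.9 + 9.8) / 35.7 × 100 = 21.7 / 35.7 × 100 = 60.8
Penrith District: (20.1 + 8.7) / 58.8 × 100 = 28.8 / 58.8 × 100 = 49.0

Kestria: 60.8
Penrith District: 49.0
Difference: -11.8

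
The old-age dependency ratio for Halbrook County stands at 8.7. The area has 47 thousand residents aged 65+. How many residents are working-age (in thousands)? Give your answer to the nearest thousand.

Old-age dependency ratio = elderly / working-age × 100
8.7 = 47 / W × 100
⇒ 540

Working-age: 540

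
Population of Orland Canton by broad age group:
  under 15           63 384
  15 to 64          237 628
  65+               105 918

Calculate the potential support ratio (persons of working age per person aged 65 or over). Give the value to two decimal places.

Potential support ratio: 2.24

Potential support ratio = 237 628 / 105 918 = 2.24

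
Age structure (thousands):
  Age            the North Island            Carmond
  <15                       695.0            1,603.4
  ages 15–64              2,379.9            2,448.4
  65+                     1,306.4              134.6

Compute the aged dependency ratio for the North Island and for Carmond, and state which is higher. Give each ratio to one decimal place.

the North Island: 54.9
Carmond: 5.5
Higher: the North Island

the North Island: 1,306.4 / 2,379.9 × 100 = 54.9
Carmond: 134.6 / 2,448.4 × 100 = 5.5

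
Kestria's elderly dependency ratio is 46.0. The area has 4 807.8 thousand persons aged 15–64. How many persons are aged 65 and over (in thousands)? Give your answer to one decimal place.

Old-age dependency ratio = elderly / working-age × 100
46.0 = E / 4 807.8 × 100
⇒ 2 211.6

Aged 65 and over: 2 211.6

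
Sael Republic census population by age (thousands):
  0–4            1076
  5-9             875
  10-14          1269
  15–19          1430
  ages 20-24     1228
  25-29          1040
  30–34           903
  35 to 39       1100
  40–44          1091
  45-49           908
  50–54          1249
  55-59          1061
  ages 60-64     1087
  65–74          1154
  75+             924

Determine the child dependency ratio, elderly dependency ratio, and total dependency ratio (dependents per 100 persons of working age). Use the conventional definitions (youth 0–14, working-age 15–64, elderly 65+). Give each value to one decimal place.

0–14: 1076 + 875 + 1269 = 3220
15–64: 1430 + 1228 + 1040 + 903 + 1100 + 1091 + 908 + 1249 + 1061 + 1087 = 11097
65+: 1154 + 924 = 2078
Youth dependency ratio = 3220 / 11097 × 100 = 29.0
Old-age dependency ratio = 2078 / 11097 × 100 = 18.7
Total dependency ratio = (3220 + 2078) / 11097 × 100 = 5298 / 11097 × 100 = 47.7

Youth dependency ratio: 29.0
Old-age dependency ratio: 18.7
Total dependency ratio: 47.7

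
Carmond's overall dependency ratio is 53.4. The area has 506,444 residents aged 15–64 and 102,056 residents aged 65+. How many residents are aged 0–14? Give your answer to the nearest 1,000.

Aged 0–14: 168,000

Total dependency ratio = (youth + elderly) / working-age × 100
53.4 = (Y + 102,056) / 506,444 × 100
⇒ 168,000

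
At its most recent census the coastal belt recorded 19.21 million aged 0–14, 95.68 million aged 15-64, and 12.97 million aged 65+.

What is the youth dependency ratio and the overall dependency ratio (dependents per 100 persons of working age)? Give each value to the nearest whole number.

Youth dependency ratio = 19.21 / 95.68 × 100 = 20
Total dependency ratio = (19.21 + 12.97) / 95.68 × 100 = 32.18 / 95.68 × 100 = 34

Youth dependency ratio: 20
Total dependency ratio: 34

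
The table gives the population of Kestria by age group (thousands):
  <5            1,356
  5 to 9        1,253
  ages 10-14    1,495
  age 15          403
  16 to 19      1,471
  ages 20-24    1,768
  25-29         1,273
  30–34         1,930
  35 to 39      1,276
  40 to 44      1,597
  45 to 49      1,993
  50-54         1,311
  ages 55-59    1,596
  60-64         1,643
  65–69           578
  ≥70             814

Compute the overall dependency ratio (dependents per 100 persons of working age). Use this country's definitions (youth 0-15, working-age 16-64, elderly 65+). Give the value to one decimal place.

0–15: 1,356 + 1,253 + 1,495 + 403 = 4,507
16–64: 1,471 + 1,768 + 1,273 + 1,930 + 1,276 + 1,597 + 1,993 + 1,311 + 1,596 + 1,643 = 15,858
65+: 578 + 814 = 1,392
Total dependency ratio = (4,507 + 1,392) / 15,858 × 100 = 5,899 / 15,858 × 100 = 37.2

Total dependency ratio: 37.2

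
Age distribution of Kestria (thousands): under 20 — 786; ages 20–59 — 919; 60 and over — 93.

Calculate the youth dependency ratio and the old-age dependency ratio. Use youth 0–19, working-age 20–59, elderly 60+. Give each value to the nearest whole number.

Youth dependency ratio = 786 / 919 × 100 = 86
Old-age dependency ratio = 93 / 919 × 100 = 10

Youth dependency ratio: 86
Old-age dependency ratio: 10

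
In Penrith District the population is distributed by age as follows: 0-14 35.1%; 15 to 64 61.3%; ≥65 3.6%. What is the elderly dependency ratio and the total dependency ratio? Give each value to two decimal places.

Old-age dependency ratio = 3.6 / 61.3 × 100 = 5.87
Total dependency ratio = (35.1 + 3.6) / 61.3 × 100 = 38.7 / 61.3 × 100 = 63.13

Old-age dependency ratio: 5.87
Total dependency ratio: 63.13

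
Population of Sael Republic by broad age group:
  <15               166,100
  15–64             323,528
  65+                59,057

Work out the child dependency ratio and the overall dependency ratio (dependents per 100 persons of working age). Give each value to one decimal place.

Youth dependency ratio = 166,100 / 323,528 × 100 = 51.3
Total dependency ratio = (166,100 + 59,057) / 323,528 × 100 = 225,157 / 323,528 × 100 = 69.6

Youth dependency ratio: 51.3
Total dependency ratio: 69.6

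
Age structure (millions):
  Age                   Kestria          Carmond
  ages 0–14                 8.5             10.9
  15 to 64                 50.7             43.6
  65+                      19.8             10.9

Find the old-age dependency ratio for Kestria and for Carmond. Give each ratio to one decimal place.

Kestria: 19.8 / 50.7 × 100 = 39.1
Carmond: 10.9 / 43.6 × 100 = 25.0

Kestria: 39.1
Carmond: 25.0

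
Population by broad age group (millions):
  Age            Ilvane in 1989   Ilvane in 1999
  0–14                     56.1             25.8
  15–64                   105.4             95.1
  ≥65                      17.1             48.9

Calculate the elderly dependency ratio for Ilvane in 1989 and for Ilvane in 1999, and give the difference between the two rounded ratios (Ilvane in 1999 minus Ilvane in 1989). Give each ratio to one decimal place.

Ilvane in 1989: 17.1 / 105.4 × 100 = 16.2
Ilvane in 1999: 48.9 / 95.1 × 100 = 51.4

Ilvane in 1989: 16.2
Ilvane in 1999: 51.4
Difference: +35.2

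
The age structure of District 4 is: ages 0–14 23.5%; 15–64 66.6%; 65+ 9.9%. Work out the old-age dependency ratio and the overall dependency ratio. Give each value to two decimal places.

Old-age dependency ratio: 14.86
Total dependency ratio: 50.15

Old-age dependency ratio = 9.9 / 66.6 × 100 = 14.86
Total dependency ratio = (23.5 + 9.9) / 66.6 × 100 = 33.4 / 66.6 × 100 = 50.15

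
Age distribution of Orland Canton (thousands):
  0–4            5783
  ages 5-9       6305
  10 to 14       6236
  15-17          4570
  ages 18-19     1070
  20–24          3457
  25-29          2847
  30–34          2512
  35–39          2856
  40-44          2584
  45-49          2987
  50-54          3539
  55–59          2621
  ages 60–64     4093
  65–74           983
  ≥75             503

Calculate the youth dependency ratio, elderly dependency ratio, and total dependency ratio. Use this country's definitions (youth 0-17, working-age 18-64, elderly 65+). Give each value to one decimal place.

Youth dependency ratio: 80.1
Old-age dependency ratio: 5.2
Total dependency ratio: 85.3

0–17: 5783 + 6305 + 6236 + 4570 = 22894
18–64: 1070 + 3457 + 2847 + 2512 + 2856 + 2584 + 2987 + 3539 + 2621 + 4093 = 28566
65+: 983 + 503 = 1486
Youth dependency ratio = 22894 / 28566 × 100 = 80.1
Old-age dependency ratio = 1486 / 28566 × 100 = 5.2
Total dependency ratio = (22894 + 1486) / 28566 × 100 = 24380 / 28566 × 100 = 85.3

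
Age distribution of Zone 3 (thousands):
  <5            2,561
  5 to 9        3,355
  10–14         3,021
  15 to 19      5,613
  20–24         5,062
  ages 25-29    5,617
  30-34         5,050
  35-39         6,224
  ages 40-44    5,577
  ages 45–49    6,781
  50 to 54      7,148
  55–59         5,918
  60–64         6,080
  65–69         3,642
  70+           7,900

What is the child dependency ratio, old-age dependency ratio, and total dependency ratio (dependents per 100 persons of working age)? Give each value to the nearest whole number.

0–14: 2,561 + 3,355 + 3,021 = 8,937
15–64: 5,613 + 5,062 + 5,617 + 5,050 + 6,224 + 5,577 + 6,781 + 7,148 + 5,918 + 6,080 = 59,070
65+: 3,642 + 7,900 = 11,542
Youth dependency ratio = 8,937 / 59,070 × 100 = 15
Old-age dependency ratio = 11,542 / 59,070 × 100 = 20
Total dependency ratio = (8,937 + 11,542) / 59,070 × 100 = 20,479 / 59,070 × 100 = 35

Youth dependency ratio: 15
Old-age dependency ratio: 20
Total dependency ratio: 35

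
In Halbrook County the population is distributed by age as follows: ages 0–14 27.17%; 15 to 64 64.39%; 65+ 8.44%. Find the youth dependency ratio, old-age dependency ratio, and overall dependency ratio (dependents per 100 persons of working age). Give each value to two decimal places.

Youth dependency ratio: 42.20
Old-age dependency ratio: 13.11
Total dependency ratio: 55.30

Youth dependency ratio = 27.17 / 64.39 × 100 = 42.20
Old-age dependency ratio = 8.44 / 64.39 × 100 = 13.11
Total dependency ratio = (27.17 + 8.44) / 64.39 × 100 = 35.61 / 64.39 × 100 = 55.30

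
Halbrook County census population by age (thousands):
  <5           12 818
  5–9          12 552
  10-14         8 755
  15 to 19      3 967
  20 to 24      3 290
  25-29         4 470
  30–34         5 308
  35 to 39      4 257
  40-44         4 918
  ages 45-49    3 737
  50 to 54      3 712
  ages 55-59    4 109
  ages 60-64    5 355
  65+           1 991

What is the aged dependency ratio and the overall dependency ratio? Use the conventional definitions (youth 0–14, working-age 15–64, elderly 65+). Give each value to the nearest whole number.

Old-age dependency ratio: 5
Total dependency ratio: 84

0–14: 12 818 + 12 552 + 8 755 = 34 125
15–64: 3 967 + 3 290 + 4 470 + 5 308 + 4 257 + 4 918 + 3 737 + 3 712 + 4 109 + 5 355 = 43 123
65+: 1 991
Old-age dependency ratio = 1 991 / 43 123 × 100 = 5
Total dependency ratio = (34 125 + 1 991) / 43 123 × 100 = 36 116 / 43 123 × 100 = 84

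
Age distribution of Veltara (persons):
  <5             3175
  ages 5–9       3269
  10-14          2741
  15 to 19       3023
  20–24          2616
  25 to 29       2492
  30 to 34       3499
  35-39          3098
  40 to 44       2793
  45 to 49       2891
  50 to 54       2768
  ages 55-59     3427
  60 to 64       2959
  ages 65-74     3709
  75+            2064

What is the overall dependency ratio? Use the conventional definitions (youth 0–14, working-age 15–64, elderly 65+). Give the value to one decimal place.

Total dependency ratio: 50.6

0–14: 3175 + 3269 + 2741 = 9185
15–64: 3023 + 2616 + 2492 + 3499 + 3098 + 2793 + 2891 + 2768 + 3427 + 2959 = 29566
65+: 3709 + 2064 = 5773
Total dependency ratio = (9185 + 5773) / 29566 × 100 = 14958 / 29566 × 100 = 50.6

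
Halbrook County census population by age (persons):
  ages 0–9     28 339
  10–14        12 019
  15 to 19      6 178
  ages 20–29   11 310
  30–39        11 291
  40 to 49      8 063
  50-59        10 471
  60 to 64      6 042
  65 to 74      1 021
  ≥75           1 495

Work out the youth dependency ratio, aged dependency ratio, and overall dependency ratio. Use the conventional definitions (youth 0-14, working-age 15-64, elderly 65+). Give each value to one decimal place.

Youth dependency ratio: 75.6
Old-age dependency ratio: 4.7
Total dependency ratio: 80.4

0–14: 28 339 + 12 019 = 40 358
15–64: 6 178 + 11 310 + 11 291 + 8 063 + 10 471 + 6 042 = 53 355
65+: 1 021 + 1 495 = 2 516
Youth dependency ratio = 40 358 / 53 355 × 100 = 75.6
Old-age dependency ratio = 2 516 / 53 355 × 100 = 4.7
Total dependency ratio = (40 358 + 2 516) / 53 355 × 100 = 42 874 / 53 355 × 100 = 80.4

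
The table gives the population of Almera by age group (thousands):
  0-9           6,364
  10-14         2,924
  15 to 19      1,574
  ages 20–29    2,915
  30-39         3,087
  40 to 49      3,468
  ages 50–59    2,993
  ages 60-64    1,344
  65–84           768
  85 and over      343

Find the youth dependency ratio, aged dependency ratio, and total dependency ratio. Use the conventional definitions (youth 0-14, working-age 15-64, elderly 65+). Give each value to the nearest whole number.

0–14: 6,364 + 2,924 = 9,288
15–64: 1,574 + 2,915 + 3,087 + 3,468 + 2,993 + 1,344 = 15,381
65+: 768 + 343 = 1,111
Youth dependency ratio = 9,288 / 15,381 × 100 = 60
Old-age dependency ratio = 1,111 / 15,381 × 100 = 7
Total dependency ratio = (9,288 + 1,111) / 15,381 × 100 = 10,399 / 15,381 × 100 = 68

Youth dependency ratio: 60
Old-age dependency ratio: 7
Total dependency ratio: 68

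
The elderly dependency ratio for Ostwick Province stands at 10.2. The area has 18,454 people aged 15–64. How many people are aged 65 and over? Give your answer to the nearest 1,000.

Aged 65 and over: 2,000

Old-age dependency ratio = elderly / working-age × 100
10.2 = E / 18,454 × 100
⇒ 2,000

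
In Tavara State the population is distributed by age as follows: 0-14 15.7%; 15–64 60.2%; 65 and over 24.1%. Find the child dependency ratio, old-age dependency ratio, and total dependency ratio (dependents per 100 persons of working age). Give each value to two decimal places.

Youth dependency ratio = 15.7 / 60.2 × 100 = 26.08
Old-age dependency ratio = 24.1 / 60.2 × 100 = 40.03
Total dependency ratio = (15.7 + 24.1) / 60.2 × 100 = 39.8 / 60.2 × 100 = 66.11

Youth dependency ratio: 26.08
Old-age dependency ratio: 40.03
Total dependency ratio: 66.11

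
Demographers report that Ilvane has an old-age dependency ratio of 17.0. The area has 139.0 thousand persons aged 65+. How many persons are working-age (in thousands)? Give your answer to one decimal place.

Old-age dependency ratio = elderly / working-age × 100
17.0 = 139.0 / W × 100
⇒ 817.6

Working-age: 817.6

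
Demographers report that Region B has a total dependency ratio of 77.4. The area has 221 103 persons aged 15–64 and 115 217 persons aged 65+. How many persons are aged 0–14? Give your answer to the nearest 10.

Aged 0–14: 55 920

Total dependency ratio = (youth + elderly) / working-age × 100
77.4 = (Y + 115 217) / 221 103 × 100
⇒ 55 920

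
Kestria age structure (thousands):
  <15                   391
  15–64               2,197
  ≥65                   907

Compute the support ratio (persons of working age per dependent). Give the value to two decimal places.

Support ratio = 2,197 / (391 + 907) = 2,197 / 1,298 = 1.69

Support ratio: 1.69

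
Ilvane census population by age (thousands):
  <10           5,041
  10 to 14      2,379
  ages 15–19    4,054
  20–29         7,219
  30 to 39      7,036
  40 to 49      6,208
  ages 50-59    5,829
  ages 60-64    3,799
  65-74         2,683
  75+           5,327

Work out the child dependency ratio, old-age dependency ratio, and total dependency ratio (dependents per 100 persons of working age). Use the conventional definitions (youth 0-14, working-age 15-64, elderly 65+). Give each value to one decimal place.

Youth dependency ratio: 21.7
Old-age dependency ratio: 23.5
Total dependency ratio: 45.2

0–14: 5,041 + 2,379 = 7,420
15–64: 4,054 + 7,219 + 7,036 + 6,208 + 5,829 + 3,799 = 34,145
65+: 2,683 + 5,327 = 8,010
Youth dependency ratio = 7,420 / 34,145 × 100 = 21.7
Old-age dependency ratio = 8,010 / 34,145 × 100 = 23.5
Total dependency ratio = (7,420 + 8,010) / 34,145 × 100 = 15,430 / 34,145 × 100 = 45.2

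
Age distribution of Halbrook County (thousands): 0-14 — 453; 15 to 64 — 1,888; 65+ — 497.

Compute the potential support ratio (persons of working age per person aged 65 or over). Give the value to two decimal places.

Potential support ratio = 1,888 / 497 = 3.80

Potential support ratio: 3.80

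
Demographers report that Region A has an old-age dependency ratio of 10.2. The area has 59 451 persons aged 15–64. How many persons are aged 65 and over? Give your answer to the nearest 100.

Old-age dependency ratio = elderly / working-age × 100
10.2 = E / 59 451 × 100
⇒ 6 100

Aged 65 and over: 6 100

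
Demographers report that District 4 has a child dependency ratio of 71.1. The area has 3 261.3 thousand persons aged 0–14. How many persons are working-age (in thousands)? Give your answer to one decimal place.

Working-age: 4 586.9

Youth dependency ratio = youth / working-age × 100
71.1 = 3 261.3 / W × 100
⇒ 4 586.9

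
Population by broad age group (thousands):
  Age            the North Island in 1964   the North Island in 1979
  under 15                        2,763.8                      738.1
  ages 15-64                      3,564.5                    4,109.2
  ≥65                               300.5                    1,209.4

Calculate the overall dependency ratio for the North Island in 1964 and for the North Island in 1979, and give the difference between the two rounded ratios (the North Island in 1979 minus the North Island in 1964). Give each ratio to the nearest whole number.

the North Island in 1964: 86
the North Island in 1979: 47
Difference: -39

the North Island in 1964: (2,763.8 + 300.5) / 3,564.5 × 100 = 3,064.3 / 3,564.5 × 100 = 86
the North Island in 1979: (738.1 + 1,209.4) / 4,109.2 × 100 = 1,947.5 / 4,109.2 × 100 = 47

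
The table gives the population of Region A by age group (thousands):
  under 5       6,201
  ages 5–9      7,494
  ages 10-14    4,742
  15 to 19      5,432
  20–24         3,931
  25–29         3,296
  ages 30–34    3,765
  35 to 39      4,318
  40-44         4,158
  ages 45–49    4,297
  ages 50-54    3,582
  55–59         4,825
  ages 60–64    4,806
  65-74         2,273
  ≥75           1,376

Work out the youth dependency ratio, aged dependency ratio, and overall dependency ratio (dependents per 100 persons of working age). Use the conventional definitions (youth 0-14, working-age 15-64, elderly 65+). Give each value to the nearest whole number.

Youth dependency ratio: 43
Old-age dependency ratio: 9
Total dependency ratio: 52

0–14: 6,201 + 7,494 + 4,742 = 18,437
15–64: 5,432 + 3,931 + 3,296 + 3,765 + 4,318 + 4,158 + 4,297 + 3,582 + 4,825 + 4,806 = 42,410
65+: 2,273 + 1,376 = 3,649
Youth dependency ratio = 18,437 / 42,410 × 100 = 43
Old-age dependency ratio = 3,649 / 42,410 × 100 = 9
Total dependency ratio = (18,437 + 3,649) / 42,410 × 100 = 22,086 / 42,410 × 100 = 52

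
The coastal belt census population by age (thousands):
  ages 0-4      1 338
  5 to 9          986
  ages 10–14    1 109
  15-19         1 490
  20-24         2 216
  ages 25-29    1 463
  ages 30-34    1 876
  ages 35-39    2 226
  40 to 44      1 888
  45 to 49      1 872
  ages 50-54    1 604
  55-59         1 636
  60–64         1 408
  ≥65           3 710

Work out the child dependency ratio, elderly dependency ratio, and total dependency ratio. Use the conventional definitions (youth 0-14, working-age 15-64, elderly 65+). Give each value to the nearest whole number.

Youth dependency ratio: 19
Old-age dependency ratio: 21
Total dependency ratio: 40

0–14: 1 338 + 986 + 1 109 = 3 433
15–64: 1 490 + 2 216 + 1 463 + 1 876 + 2 226 + 1 888 + 1 872 + 1 604 + 1 636 + 1 408 = 17 679
65+: 3 710
Youth dependency ratio = 3 433 / 17 679 × 100 = 19
Old-age dependency ratio = 3 710 / 17 679 × 100 = 21
Total dependency ratio = (3 433 + 3 710) / 17 679 × 100 = 7 143 / 17 679 × 100 = 40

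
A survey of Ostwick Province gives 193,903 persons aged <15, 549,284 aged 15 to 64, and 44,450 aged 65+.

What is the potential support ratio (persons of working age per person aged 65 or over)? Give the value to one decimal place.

Potential support ratio: 12.4

Potential support ratio = 549,284 / 44,450 = 12.4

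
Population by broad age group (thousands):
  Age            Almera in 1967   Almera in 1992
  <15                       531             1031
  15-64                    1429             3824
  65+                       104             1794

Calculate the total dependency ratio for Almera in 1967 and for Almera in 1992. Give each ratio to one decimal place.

Almera in 1967: 44.4
Almera in 1992: 73.9

Almera in 1967: (531 + 104) / 1429 × 100 = 635 / 1429 × 100 = 44.4
Almera in 1992: (1031 + 1794) / 3824 × 100 = 2825 / 3824 × 100 = 73.9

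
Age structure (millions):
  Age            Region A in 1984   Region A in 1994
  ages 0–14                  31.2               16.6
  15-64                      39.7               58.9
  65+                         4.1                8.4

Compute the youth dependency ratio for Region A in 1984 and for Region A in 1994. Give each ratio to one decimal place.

Region A in 1984: 78.6
Region A in 1994: 28.2

Region A in 1984: 31.2 / 39.7 × 100 = 78.6
Region A in 1994: 16.6 / 58.9 × 100 = 28.2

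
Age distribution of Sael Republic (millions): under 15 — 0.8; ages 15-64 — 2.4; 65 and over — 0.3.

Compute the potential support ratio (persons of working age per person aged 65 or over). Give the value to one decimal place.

Potential support ratio: 8.0

Potential support ratio = 2.4 / 0.3 = 8.0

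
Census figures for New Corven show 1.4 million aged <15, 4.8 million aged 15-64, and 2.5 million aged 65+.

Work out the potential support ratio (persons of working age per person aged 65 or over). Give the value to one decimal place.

Potential support ratio: 1.9

Potential support ratio = 4.8 / 2.5 = 1.9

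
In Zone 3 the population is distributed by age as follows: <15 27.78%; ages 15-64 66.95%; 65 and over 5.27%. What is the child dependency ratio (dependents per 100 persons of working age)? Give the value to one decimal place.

Youth dependency ratio = 27.78 / 66.95 × 100 = 41.5

Youth dependency ratio: 41.5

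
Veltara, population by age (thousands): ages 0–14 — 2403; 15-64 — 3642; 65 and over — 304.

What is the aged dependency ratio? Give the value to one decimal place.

Old-age dependency ratio: 8.3

Old-age dependency ratio = 304 / 3642 × 100 = 8.3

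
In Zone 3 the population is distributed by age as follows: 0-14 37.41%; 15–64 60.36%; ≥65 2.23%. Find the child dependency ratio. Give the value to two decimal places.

Youth dependency ratio: 61.98

Youth dependency ratio = 37.41 / 60.36 × 100 = 61.98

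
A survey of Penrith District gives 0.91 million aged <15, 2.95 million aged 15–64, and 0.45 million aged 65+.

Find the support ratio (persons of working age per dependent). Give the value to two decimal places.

Support ratio = 2.95 / (0.91 + 0.45) = 2.95 / 1.36 = 2.17

Support ratio: 2.17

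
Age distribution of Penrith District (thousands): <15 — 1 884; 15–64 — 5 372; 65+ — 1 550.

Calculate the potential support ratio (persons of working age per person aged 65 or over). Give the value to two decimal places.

Potential support ratio = 5 372 / 1 550 = 3.47

Potential support ratio: 3.47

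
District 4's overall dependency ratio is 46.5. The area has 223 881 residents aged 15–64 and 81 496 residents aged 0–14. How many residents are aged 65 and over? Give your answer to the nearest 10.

Total dependency ratio = (youth + elderly) / working-age × 100
46.5 = (81 496 + E) / 223 881 × 100
⇒ 22 610

Aged 65 and over: 22 610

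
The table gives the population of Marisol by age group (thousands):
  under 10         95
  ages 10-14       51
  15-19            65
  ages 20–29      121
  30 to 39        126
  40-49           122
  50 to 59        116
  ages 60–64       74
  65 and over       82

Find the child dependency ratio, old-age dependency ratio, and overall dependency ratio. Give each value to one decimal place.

Youth dependency ratio: 23.4
Old-age dependency ratio: 13.1
Total dependency ratio: 36.5

0–14: 95 + 51 = 146
15–64: 65 + 121 + 126 + 122 + 116 + 74 = 624
65+: 82
Youth dependency ratio = 146 / 624 × 100 = 23.4
Old-age dependency ratio = 82 / 624 × 100 = 13.1
Total dependency ratio = (146 + 82) / 624 × 100 = 228 / 624 × 100 = 36.5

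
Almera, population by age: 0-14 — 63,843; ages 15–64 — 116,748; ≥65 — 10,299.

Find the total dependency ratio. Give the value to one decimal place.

Total dependency ratio = (63,843 + 10,299) / 116,748 × 100 = 74,142 / 116,748 × 100 = 63.5

Total dependency ratio: 63.5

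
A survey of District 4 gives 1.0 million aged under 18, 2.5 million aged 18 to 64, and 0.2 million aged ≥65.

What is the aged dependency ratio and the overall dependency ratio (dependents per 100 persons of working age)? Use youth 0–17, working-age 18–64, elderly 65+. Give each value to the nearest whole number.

Old-age dependency ratio: 8
Total dependency ratio: 48

Old-age dependency ratio = 0.2 / 2.5 × 100 = 8
Total dependency ratio = (1.0 + 0.2) / 2.5 × 100 = 1.2 / 2.5 × 100 = 48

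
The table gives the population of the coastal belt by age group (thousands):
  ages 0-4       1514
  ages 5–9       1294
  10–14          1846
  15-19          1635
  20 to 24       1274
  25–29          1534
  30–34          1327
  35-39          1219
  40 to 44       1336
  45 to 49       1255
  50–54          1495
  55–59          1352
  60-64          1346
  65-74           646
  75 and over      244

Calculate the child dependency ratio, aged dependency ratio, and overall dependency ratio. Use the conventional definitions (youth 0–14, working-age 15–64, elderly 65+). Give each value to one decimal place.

0–14: 1514 + 1294 + 1846 = 4654
15–64: 1635 + 1274 + 1534 + 1327 + 1219 + 1336 + 1255 + 1495 + 1352 + 1346 = 13773
65+: 646 + 244 = 890
Youth dependency ratio = 4654 / 13773 × 100 = 33.8
Old-age dependency ratio = 890 / 13773 × 100 = 6.5
Total dependency ratio = (4654 + 890) / 13773 × 100 = 5544 / 13773 × 100 = 40.3

Youth dependency ratio: 33.8
Old-age dependency ratio: 6.5
Total dependency ratio: 40.3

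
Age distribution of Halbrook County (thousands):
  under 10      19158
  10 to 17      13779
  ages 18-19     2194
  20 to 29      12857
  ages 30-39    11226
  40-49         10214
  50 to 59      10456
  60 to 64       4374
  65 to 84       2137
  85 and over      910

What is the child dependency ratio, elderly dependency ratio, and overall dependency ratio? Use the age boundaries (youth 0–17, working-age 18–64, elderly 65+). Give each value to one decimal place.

Youth dependency ratio: 64.2
Old-age dependency ratio: 5.9
Total dependency ratio: 70.1

0–17: 19158 + 13779 = 32937
18–64: 2194 + 12857 + 11226 + 10214 + 10456 + 4374 = 51321
65+: 2137 + 910 = 3047
Youth dependency ratio = 32937 / 51321 × 100 = 64.2
Old-age dependency ratio = 3047 / 51321 × 100 = 5.9
Total dependency ratio = (32937 + 3047) / 51321 × 100 = 35984 / 51321 × 100 = 70.1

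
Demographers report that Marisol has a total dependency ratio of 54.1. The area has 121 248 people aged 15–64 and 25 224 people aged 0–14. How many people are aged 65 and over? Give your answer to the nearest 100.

Total dependency ratio = (youth + elderly) / working-age × 100
54.1 = (25 224 + E) / 121 248 × 100
⇒ 40 400

Aged 65 and over: 40 400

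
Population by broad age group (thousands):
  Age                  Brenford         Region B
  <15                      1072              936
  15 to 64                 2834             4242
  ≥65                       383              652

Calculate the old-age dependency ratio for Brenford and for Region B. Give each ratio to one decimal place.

Brenford: 13.5
Region B: 15.4

Brenford: 383 / 2834 × 100 = 13.5
Region B: 652 / 4242 × 100 = 15.4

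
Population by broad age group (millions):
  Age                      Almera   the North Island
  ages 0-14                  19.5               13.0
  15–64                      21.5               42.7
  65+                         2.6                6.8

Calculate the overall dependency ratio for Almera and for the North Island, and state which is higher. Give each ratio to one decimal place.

Almera: 102.8
the North Island: 46.4
Higher: Almera

Almera: (19.5 + 2.6) / 21.5 × 100 = 22.1 / 21.5 × 100 = 102.8
the North Island: (13.0 + 6.8) / 42.7 × 100 = 19.8 / 42.7 × 100 = 46.4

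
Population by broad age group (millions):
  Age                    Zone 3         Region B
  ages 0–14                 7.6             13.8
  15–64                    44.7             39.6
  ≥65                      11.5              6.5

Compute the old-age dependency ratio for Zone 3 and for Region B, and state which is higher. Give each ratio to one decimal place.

Zone 3: 25.7
Region B: 16.4
Higher: Zone 3

Zone 3: 11.5 / 44.7 × 100 = 25.7
Region B: 6.5 / 39.6 × 100 = 16.4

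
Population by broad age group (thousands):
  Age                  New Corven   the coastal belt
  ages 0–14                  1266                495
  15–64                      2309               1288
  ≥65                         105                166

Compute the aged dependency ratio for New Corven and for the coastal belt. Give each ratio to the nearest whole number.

New Corven: 5
the coastal belt: 13

New Corven: 105 / 2309 × 100 = 5
the coastal belt: 166 / 1288 × 100 = 13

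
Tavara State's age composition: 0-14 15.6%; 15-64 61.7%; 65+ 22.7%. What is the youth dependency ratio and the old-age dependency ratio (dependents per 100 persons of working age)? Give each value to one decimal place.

Youth dependency ratio = 15.6 / 61.7 × 100 = 25.3
Old-age dependency ratio = 22.7 / 61.7 × 100 = 36.8

Youth dependency ratio: 25.3
Old-age dependency ratio: 36.8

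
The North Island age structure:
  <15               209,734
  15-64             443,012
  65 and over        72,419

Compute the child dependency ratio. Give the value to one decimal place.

Youth dependency ratio: 47.3

Youth dependency ratio = 209,734 / 443,012 × 100 = 47.3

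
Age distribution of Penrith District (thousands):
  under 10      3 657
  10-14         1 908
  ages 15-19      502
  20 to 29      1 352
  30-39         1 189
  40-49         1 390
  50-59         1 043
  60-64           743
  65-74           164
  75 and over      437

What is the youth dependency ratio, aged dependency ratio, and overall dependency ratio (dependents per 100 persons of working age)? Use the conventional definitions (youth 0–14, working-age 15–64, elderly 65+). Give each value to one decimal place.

0–14: 3 657 + 1 908 = 5 565
15–64: 502 + 1 352 + 1 189 + 1 390 + 1 043 + 743 = 6 219
65+: 164 + 437 = 601
Youth dependency ratio = 5 565 / 6 219 × 100 = 89.5
Old-age dependency ratio = 601 / 6 219 × 100 = 9.7
Total dependency ratio = (5 565 + 601) / 6 219 × 100 = 6 166 / 6 219 × 100 = 99.1

Youth dependency ratio: 89.5
Old-age dependency ratio: 9.7
Total dependency ratio: 99.1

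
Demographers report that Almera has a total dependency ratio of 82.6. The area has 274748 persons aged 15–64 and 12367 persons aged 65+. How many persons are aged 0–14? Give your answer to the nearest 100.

Total dependency ratio = (youth + elderly) / working-age × 100
82.6 = (Y + 12367) / 274748 × 100
⇒ 214600

Aged 0–14: 214600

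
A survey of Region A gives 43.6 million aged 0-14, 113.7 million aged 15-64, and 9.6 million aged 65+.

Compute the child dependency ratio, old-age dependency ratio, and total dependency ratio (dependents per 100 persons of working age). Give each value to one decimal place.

Youth dependency ratio = 43.6 / 113.7 × 100 = 38.3
Old-age dependency ratio = 9.6 / 113.7 × 100 = 8.4
Total dependency ratio = (43.6 + 9.6) / 113.7 × 100 = 53.2 / 113.7 × 100 = 46.8

Youth dependency ratio: 38.3
Old-age dependency ratio: 8.4
Total dependency ratio: 46.8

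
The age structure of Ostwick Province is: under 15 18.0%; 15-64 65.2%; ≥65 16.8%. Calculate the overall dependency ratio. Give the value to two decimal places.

Total dependency ratio: 53.37

Total dependency ratio = (18.0 + 16.8) / 65.2 × 100 = 34.8 / 65.2 × 100 = 53.37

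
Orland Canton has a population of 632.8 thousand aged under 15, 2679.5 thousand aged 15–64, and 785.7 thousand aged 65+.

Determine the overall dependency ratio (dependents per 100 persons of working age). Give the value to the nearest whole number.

Total dependency ratio = (632.8 + 785.7) / 2679.5 × 100 = 1418.5 / 2679.5 × 100 = 53

Total dependency ratio: 53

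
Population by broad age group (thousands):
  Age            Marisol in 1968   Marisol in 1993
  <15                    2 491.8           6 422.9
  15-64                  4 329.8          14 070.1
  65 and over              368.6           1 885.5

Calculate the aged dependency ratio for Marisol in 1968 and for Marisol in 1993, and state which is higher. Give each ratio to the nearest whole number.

Marisol in 1968: 9
Marisol in 1993: 13
Higher: Marisol in 1993

Marisol in 1968: 368.6 / 4 329.8 × 100 = 9
Marisol in 1993: 1 885.5 / 14 070.1 × 100 = 13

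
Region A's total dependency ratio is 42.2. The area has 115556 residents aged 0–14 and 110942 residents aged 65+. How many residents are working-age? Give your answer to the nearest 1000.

Working-age: 537000

Total dependency ratio = (youth + elderly) / working-age × 100
42.2 = (115556 + 110942) / W × 100
⇒ 537000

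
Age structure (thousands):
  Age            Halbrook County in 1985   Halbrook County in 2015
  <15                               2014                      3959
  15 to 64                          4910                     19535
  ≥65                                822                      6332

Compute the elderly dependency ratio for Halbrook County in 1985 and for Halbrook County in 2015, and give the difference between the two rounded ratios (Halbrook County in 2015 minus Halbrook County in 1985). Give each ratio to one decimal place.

Halbrook County in 1985: 822 / 4910 × 100 = 16.7
Halbrook County in 2015: 6332 / 19535 × 100 = 32.4

Halbrook County in 1985: 16.7
Halbrook County in 2015: 32.4
Difference: +15.7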